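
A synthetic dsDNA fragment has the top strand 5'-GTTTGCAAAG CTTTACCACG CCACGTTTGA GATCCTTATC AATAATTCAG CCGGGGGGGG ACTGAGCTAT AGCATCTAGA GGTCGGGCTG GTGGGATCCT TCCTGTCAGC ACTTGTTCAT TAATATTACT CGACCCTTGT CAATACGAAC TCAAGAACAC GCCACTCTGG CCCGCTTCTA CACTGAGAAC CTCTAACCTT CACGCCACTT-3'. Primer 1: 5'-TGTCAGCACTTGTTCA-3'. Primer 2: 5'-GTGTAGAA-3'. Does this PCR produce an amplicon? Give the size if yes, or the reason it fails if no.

Yes — an 80 bp product.

Primer 1 (TGTCAGCACTTGTTCA) matches the top strand at positions 104–119; it acts as a forward primer.
Primer 2's reverse complement is TTCTACAC, matching the top strand at positions 176–183; it acts as a reverse primer.
The 3' ends face each other across positions 104–183, giving an 80 bp product.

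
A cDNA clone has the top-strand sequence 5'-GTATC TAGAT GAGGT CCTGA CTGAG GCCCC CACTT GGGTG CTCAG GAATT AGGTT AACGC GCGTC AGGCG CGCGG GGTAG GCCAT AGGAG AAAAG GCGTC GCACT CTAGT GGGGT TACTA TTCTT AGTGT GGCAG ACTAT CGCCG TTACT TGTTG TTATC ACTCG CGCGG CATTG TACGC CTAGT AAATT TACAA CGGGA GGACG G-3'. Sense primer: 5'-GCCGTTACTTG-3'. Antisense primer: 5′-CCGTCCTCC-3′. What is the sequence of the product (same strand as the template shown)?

5'-GCCGTTACTTGTTGTTATCACTCGCGCGGCATTGTACGCCTAGTAAATTTACAACGGGAGGACGG-3'

Forward primer GCCGTTACTTG is found on the top strand at positions 142–152.
Taking the reverse complement of CCGTCCTCC gives GGAGGACGG, found at positions 198–206 on the template; the primer anneals here to the top strand with its 3' end pointing upstream.
The product is the template from position 142 through 206 (65 bp).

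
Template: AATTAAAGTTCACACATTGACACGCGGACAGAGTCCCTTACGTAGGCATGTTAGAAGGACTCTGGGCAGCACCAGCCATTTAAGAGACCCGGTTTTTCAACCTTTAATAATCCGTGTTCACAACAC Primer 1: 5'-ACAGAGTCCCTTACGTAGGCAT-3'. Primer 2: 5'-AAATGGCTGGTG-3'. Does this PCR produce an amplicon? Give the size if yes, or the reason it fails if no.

Yes — a 54 bp product.

Primer 1 (ACAGAGTCCCTTACGTAGGCAT) matches the top strand at positions 28–49; it acts as a forward primer.
Primer 2's reverse complement is CACCAGCCATTT, matching the top strand at positions 70–81; it acts as a reverse primer.
The 3' ends face each other across positions 28–81, giving a 54 bp product.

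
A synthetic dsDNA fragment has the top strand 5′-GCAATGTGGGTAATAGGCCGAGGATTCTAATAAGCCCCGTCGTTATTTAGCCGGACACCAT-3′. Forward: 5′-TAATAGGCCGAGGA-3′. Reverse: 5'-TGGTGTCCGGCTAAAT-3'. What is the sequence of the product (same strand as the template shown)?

The forward primer matches the template at positions 11–24.
The reverse primer's reverse complement is ATTTAGCCGGACACCA, which matches the template at positions 45–60.
The product is the template from position 11 through 60 (50 bp).

5'-TAATAGGCCGAGGATTCTAATAAGCCCCGTCGTTATTTAGCCGGACACCA-3'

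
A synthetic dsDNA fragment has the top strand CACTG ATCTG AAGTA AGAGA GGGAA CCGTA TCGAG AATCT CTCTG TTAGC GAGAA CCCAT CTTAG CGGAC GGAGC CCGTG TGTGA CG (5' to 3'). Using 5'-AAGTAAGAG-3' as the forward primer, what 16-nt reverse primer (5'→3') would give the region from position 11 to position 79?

5'-ACGGGCTCCGTCCGCT-3'

The product's 3' end on the top strand is position 79.
The reverse primer anneals to the top strand over positions 64–79, i.e. to AGCGGACGGAGCCCGT.
Its sequence written 5'→3' is the reverse complement: ACGGGCTCCGTCCGCT.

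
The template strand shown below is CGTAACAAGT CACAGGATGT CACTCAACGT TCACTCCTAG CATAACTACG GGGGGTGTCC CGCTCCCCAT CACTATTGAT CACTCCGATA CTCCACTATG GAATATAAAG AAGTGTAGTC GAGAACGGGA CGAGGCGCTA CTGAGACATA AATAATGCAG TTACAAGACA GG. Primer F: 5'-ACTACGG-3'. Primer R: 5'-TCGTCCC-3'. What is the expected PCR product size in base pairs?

Forward primer ACTACGG is found on the top strand at positions 45–51.
Taking the reverse complement of TCGTCCC gives GGGACGA, found at positions 127–133 on the template; the primer anneals here to the top strand with its 3' end pointing upstream.
Amplicon spans positions 45–133: 89 bp.

89 bp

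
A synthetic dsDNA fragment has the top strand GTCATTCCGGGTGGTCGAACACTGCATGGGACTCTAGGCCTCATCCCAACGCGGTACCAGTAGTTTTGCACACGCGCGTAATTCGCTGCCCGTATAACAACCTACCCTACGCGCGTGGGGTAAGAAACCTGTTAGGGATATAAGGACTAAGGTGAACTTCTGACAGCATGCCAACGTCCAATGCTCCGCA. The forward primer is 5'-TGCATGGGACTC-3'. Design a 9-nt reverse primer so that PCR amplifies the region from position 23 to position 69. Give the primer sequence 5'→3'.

The product's 3' end on the top strand is position 69.
The reverse primer anneals to the top strand over positions 61–69, i.e. to TAGTTTTGC.
Its sequence written 5'→3' is the reverse complement: GCAAAACTA.

5'-GCAAAACTA-3'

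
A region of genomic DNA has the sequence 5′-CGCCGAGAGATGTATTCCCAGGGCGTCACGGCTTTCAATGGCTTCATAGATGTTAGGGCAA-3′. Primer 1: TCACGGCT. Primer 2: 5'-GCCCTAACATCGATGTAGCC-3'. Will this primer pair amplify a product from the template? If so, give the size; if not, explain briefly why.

Primer 2 (GCCCTAACATCGATGTAGCC) does not match the top strand, and its reverse complement GGCTACATCGATGTTAGGGC does not match either.
With no annealing site for primer 2, no amplification occurs.

No product — primer 2 has no binding site in the template.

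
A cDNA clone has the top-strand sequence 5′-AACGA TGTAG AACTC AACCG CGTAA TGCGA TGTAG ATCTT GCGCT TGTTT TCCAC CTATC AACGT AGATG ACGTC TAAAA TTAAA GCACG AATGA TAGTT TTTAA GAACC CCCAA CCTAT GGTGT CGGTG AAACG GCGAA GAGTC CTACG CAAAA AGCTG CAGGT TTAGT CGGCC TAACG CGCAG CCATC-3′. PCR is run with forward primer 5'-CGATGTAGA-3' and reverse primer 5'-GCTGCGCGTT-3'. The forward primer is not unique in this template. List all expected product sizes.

184 bp, 159 bp

The forward primer CGATGTAGA matches the top strand at positions 3–11, 28–36.
The reverse primer's reverse complement is AACGCGCAGC, matching at positions 177–186.
Each forward site pairs with the reverse site to give a product ending at position 186: sizes 184, 159 bp.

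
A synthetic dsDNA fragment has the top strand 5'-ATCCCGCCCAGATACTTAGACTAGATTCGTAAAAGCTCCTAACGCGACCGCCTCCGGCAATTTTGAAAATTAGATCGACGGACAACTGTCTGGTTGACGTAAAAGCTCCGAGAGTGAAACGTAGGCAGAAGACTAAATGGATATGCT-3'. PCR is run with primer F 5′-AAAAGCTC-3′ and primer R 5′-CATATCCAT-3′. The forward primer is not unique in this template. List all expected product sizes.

The forward primer AAAAGCTC matches the top strand at positions 31–38, 101–108.
The reverse primer's reverse complement is ATGGATATG, matching at positions 137–145.
Each forward site pairs with the reverse site to give a product ending at position 145: sizes 115, 45 bp.

115 bp, 45 bp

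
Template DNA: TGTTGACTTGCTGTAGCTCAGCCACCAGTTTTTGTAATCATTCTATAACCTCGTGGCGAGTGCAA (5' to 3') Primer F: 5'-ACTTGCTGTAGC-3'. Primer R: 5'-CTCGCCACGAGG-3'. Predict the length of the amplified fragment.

55 bp

Forward primer ACTTGCTGTAGC is found on the top strand at positions 6–17.
The reverse primer's reverse complement is CCTCGTGGCGAG, which matches the template at positions 49–60.
The product runs from position 6 to position 60, so its length is 60 − 6 + 1 = 55 bp.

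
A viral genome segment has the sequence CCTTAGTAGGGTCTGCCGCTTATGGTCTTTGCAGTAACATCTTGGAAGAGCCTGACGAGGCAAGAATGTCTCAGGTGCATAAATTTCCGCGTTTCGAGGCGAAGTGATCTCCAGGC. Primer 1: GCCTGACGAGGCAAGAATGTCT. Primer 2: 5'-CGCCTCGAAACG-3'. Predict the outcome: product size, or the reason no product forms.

Primer 1 (GCCTGACGAGGCAAGAATGTCT) matches the top strand at positions 50–71; it acts as a forward primer.
Primer 2's reverse complement is CGTTTCGAGGCG, matching the top strand at positions 90–101; it acts as a reverse primer.
The 3' ends face each other across positions 50–101, giving a 52 bp product.

Yes — a 52 bp product.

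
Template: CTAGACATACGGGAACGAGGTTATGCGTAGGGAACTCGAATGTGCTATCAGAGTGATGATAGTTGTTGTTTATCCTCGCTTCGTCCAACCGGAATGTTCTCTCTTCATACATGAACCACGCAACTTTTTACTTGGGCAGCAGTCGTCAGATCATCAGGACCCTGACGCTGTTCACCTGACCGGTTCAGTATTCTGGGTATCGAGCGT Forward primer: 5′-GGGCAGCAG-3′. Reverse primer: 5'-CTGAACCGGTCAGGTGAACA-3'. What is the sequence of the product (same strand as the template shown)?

5'-GGGCAGCAGTCGTCAGATCATCAGGACCCTGACGCTGTTCACCTGACCGGTTCAG-3'

Scanning the template, GGGCAGCAG occurs at positions 134–142; this primer anneals to the bottom strand there with its 3' end pointing downstream.
The reverse primer's reverse complement is TGTTCACCTGACCGGTTCAG, which matches the template at positions 169–188.
The product is the template from position 134 through 188 (55 bp).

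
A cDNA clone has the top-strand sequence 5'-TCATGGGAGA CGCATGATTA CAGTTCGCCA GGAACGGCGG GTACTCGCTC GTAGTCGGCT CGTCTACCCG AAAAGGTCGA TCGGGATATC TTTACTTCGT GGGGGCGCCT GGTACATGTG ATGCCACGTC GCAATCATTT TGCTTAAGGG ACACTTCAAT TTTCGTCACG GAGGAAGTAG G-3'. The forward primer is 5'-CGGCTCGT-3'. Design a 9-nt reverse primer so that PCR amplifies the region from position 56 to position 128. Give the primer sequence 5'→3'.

The product's 3' end on the top strand is position 128.
The reverse primer anneals to the top strand over positions 120–128, i.e. to GATGCCACG.
Its sequence written 5'→3' is the reverse complement: CGTGGCATC.

5'-CGTGGCATC-3'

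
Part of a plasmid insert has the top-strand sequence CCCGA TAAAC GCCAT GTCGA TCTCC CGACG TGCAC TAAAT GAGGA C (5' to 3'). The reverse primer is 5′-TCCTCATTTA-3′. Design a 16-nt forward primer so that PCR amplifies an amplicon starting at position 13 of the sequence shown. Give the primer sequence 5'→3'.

5'-CATGTCGATCTCCCGA-3'

The reverse primer's reverse complement TAAATGAGGA matches the template at positions 36–45; the product starts at position 13.
The forward primer is identical to the top strand over positions 13–28: CATGTCGATCTCCCGA.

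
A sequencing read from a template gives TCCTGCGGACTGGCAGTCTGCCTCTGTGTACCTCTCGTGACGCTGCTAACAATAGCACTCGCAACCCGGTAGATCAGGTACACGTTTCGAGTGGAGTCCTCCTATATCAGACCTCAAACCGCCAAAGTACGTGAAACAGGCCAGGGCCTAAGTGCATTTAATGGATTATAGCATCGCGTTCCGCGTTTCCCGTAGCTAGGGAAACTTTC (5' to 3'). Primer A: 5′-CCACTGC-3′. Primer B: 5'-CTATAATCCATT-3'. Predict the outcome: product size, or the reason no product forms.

No product — primer A has no binding site in the template.

Primer A (CCACTGC) does not match the top strand, and its reverse complement GCAGTGG does not match either.
With no annealing site for primer A, no amplification occurs.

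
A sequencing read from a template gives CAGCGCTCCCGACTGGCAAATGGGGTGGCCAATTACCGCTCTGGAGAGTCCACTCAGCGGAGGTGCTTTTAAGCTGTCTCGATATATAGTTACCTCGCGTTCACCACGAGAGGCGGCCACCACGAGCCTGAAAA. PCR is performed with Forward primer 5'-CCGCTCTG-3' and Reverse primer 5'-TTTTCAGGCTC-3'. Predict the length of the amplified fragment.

Forward primer CCGCTCTG is found on the top strand at positions 36–43.
Reverse complement of the reverse primer: GAGCCTGAAAA. This occurs on the top strand at positions 124–134.
Product length = (reverse-primer end) − (forward-primer start) + 1 = 134 − 36 + 1 = 99 bp.

99 bp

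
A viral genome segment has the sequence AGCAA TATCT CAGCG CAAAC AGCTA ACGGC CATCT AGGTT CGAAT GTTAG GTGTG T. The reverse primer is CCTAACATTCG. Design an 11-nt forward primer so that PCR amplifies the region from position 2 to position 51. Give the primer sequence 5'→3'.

5'-GCAATATCTCA-3'

The reverse primer's reverse complement CGAATGTTAGG matches the template at positions 41–51; the product starts at position 2.
The forward primer is identical to the top strand over positions 2–12: GCAATATCTCA.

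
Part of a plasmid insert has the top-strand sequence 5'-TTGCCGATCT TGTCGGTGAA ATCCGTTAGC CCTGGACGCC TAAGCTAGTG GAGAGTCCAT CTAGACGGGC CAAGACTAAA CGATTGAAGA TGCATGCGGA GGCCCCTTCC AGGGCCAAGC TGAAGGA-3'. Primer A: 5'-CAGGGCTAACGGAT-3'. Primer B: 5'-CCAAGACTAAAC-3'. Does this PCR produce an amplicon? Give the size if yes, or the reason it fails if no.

No product — the primers' 3' ends point away from each other.

Primer A (CAGGGCTAACGGAT) has reverse complement ATCCGTTAGCCCTG, which matches the top strand at positions 21–34; primer A anneals to the top strand there with its 3' end pointing upstream toward position 21.
Primer B (CCAAGACTAAAC) matches the top strand directly at positions 70–81; it anneals to the bottom strand with its 3' end pointing downstream toward position 81.
The 3' ends diverge (primer A extends toward position 1, primer B toward position 127), so the primers never converge on a shared product.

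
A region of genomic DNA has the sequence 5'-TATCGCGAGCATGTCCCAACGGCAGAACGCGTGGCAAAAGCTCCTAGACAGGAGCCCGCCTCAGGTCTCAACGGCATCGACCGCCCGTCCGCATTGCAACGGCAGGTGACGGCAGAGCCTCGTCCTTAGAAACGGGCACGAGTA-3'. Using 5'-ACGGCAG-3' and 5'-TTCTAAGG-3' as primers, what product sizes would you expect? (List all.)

113 bp, 33 bp, 23 bp

The forward primer ACGGCAG matches the top strand at positions 19–25, 99–105, 109–115.
The reverse primer's reverse complement is CCTTAGAA, matching at positions 124–131.
Each forward site pairs with the reverse site to give a product ending at position 131: sizes 113, 33, 23 bp.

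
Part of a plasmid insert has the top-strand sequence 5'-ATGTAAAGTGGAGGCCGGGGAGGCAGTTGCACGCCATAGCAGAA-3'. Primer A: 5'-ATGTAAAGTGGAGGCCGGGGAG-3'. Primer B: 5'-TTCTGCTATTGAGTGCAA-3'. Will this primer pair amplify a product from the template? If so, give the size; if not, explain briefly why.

Primer B (TTCTGCTATTGAGTGCAA) does not match the top strand, and its reverse complement TTGCACTCAATAGCAGAA does not match either.
With no annealing site for primer B, no amplification occurs.

No product — primer B has no binding site in the template.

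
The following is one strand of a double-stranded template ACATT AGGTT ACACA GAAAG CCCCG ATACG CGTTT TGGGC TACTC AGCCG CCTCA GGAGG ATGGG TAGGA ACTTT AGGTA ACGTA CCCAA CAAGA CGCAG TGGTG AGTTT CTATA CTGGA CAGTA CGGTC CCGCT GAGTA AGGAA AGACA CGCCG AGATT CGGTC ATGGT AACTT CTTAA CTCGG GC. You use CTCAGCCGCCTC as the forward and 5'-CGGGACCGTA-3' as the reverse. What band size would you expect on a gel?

Forward primer CTCAGCCGCCTC is found on the top strand at positions 43–54.
Taking the reverse complement of CGGGACCGTA gives TACGGTCCCG, found at positions 124–133 on the template; the primer anneals here to the top strand with its 3' end pointing upstream.
Product length = (reverse-primer end) − (forward-primer start) + 1 = 133 − 43 + 1 = 91 bp.

91 bp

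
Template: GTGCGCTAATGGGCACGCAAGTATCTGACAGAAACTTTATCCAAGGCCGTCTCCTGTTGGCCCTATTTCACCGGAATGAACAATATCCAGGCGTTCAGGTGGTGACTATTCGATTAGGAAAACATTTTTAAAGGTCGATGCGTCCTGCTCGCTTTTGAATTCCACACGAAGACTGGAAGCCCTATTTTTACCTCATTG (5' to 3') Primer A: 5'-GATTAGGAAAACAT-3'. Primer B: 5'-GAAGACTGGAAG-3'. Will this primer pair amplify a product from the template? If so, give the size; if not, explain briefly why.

Primer A (GATTAGGAAAACAT) matches the top strand at positions 112–125 (3' end points downstream).
Primer B (GAAGACTGGAAG) also matches the top strand directly, at positions 168–179 — its reverse complement CTTCCAGTCTTC is not present.
Both primers anneal to the bottom strand with 3' ends pointing the same way, so neither can prime synthesis back toward the other.

No product — both primers anneal to the same strand and extend in the same direction.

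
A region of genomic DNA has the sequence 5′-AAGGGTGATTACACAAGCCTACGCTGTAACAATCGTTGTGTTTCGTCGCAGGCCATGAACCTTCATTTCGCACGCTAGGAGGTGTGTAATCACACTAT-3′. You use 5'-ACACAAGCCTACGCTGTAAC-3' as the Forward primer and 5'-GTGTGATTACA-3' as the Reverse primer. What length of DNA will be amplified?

The forward primer matches the template at positions 11–30.
The reverse primer's reverse complement is TGTAATCACAC, which matches the template at positions 85–95.
Amplicon spans positions 11–95: 85 bp.

85 bp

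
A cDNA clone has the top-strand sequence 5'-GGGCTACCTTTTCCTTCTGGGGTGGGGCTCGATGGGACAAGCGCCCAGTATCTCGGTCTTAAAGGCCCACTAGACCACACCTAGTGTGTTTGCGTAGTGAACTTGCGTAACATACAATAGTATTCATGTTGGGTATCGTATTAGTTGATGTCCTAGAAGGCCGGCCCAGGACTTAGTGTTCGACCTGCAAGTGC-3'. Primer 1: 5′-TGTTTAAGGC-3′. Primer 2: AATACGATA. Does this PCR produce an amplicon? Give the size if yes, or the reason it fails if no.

Primer 1 (TGTTTAAGGC) does not match the top strand, and its reverse complement GCCTTAAACA does not match either.
With no annealing site for primer 1, no amplification occurs.

No product — primer 1 has no binding site in the template.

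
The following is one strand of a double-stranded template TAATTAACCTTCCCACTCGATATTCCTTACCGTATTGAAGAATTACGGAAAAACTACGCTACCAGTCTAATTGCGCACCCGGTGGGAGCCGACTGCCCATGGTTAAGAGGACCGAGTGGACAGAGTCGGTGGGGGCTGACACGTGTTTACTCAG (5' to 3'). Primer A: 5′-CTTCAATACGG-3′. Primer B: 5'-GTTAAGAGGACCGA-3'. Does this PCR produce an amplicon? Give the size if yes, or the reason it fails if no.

Primer A (CTTCAATACGG) has reverse complement CCGTATTGAAG, which matches the top strand at positions 30–40; primer A anneals to the top strand there with its 3' end pointing upstream toward position 30.
Primer B (GTTAAGAGGACCGA) matches the top strand directly at positions 102–115; it anneals to the bottom strand with its 3' end pointing downstream toward position 115.
The 3' ends diverge (primer A extends toward position 1, primer B toward position 154), so the primers never converge on a shared product.

No product — the primers' 3' ends point away from each other.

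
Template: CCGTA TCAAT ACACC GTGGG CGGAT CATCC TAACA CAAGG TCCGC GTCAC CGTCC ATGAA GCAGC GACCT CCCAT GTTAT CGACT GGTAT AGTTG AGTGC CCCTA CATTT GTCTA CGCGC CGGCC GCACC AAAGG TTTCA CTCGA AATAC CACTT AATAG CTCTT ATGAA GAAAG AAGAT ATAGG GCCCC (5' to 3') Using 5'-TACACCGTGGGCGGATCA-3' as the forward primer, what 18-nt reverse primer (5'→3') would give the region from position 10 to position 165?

5'-AAGAGCTATTAAGTGGTA-3'

The product's 3' end on the top strand is position 165.
The reverse primer anneals to the top strand over positions 148–165, i.e. to TACCACTTAATAGCTCTT.
Its sequence written 5'→3' is the reverse complement: AAGAGCTATTAAGTGGTA.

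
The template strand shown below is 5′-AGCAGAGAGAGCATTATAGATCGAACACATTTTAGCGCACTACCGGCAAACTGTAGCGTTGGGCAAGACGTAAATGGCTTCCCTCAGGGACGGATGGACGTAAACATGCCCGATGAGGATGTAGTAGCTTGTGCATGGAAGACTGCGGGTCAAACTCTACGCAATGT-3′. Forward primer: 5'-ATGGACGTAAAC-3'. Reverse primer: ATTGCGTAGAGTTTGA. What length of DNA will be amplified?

72 bp

Forward primer ATGGACGTAAAC is found on the top strand at positions 94–105.
The reverse primer's reverse complement is TCAAACTCTACGCAAT, which matches the template at positions 150–165.
Amplicon spans positions 94–165: 72 bp.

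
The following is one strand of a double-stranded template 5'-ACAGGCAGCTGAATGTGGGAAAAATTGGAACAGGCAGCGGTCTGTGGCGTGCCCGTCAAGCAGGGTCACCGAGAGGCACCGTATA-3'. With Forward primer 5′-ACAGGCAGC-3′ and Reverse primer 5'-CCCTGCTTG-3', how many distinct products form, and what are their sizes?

The forward primer ACAGGCAGC matches the top strand at positions 1–9, 30–38.
The reverse primer's reverse complement is CAAGCAGGG, matching at positions 57–65.
Each forward site pairs with the reverse site to give a product ending at position 65: sizes 65, 36 bp.

Two products: 65 bp, 36 bp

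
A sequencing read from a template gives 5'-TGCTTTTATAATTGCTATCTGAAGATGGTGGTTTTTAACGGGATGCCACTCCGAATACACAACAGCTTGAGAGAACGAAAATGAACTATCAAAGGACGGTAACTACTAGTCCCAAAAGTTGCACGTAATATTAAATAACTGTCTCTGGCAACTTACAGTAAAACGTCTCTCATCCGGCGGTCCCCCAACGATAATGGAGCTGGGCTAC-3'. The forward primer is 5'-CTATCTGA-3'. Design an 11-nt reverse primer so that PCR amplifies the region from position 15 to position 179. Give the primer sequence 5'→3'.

5'-CGCCGGATGAG-3'

The product's 3' end on the top strand is position 179.
The reverse primer anneals to the top strand over positions 169–179, i.e. to CTCATCCGGCG.
Its sequence written 5'→3' is the reverse complement: CGCCGGATGAG.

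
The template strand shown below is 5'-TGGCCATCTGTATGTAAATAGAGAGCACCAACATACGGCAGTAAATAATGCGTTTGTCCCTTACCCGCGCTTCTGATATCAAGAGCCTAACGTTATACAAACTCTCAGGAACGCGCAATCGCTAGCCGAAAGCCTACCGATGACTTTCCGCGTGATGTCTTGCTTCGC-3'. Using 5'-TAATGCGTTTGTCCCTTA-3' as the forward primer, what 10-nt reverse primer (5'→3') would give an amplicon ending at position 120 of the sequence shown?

5'-GATTGCGCGT-3'

The forward primer binds at positions 46–63; the product's 3' end on the top strand is position 120.
The reverse primer anneals to the top strand over positions 111–120, i.e. to ACGCGCAATC.
Its sequence written 5'→3' is the reverse complement: GATTGCGCGT.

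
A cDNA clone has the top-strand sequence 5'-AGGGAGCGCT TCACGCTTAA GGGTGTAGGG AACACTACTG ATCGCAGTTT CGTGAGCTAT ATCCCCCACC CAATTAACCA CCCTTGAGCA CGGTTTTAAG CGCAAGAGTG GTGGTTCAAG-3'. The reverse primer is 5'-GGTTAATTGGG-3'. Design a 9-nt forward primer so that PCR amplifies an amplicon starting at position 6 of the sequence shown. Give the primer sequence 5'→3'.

The reverse primer's reverse complement CCCAATTAACC matches the template at positions 69–79; the product starts at position 6.
The forward primer is identical to the top strand over positions 6–14: GCGCTTCAC.

5'-GCGCTTCAC-3'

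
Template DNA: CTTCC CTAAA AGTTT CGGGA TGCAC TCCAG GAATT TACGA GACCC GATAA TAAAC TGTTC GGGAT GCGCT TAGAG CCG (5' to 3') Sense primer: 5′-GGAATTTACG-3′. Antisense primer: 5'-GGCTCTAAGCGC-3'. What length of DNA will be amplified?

Forward primer GGAATTTACG is found on the top strand at positions 30–39.
The reverse primer's reverse complement is GCGCTTAGAGCC, which matches the template at positions 66–77.
Amplicon spans positions 30–77: 48 bp.

48 bp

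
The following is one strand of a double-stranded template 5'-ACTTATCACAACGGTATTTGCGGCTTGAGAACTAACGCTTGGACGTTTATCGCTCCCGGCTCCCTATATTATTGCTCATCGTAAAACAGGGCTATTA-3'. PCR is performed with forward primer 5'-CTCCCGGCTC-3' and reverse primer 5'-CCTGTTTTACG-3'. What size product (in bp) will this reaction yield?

38 bp

Forward primer CTCCCGGCTC is found on the top strand at positions 53–62.
Taking the reverse complement of CCTGTTTTACG gives CGTAAAACAGG, found at positions 80–90 on the template; the primer anneals here to the top strand with its 3' end pointing upstream.
The product runs from position 53 to position 90, so its length is 90 − 53 + 1 = 38 bp.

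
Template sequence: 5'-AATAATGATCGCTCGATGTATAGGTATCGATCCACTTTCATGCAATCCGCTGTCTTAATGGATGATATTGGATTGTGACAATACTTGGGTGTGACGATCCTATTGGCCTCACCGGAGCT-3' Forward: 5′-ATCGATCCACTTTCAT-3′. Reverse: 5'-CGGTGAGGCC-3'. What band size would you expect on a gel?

Forward primer ATCGATCCACTTTCAT is found on the top strand at positions 26–41.
The reverse primer's reverse complement is GGCCTCACCG, which matches the template at positions 105–114.
The product runs from position 26 to position 114, so its length is 114 − 26 + 1 = 89 bp.

89 bp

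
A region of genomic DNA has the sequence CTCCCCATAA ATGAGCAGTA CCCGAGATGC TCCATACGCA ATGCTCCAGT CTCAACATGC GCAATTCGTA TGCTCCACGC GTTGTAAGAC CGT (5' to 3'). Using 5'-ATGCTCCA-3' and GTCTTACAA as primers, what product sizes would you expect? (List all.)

The forward primer ATGCTCCA matches the top strand at positions 27–34, 41–48, 70–77.
The reverse primer's reverse complement is TTGTAAGAC, matching at positions 82–90.
Each forward site pairs with the reverse site to give a product ending at position 90: sizes 64, 50, 21 bp.

64 bp, 50 bp, 21 bp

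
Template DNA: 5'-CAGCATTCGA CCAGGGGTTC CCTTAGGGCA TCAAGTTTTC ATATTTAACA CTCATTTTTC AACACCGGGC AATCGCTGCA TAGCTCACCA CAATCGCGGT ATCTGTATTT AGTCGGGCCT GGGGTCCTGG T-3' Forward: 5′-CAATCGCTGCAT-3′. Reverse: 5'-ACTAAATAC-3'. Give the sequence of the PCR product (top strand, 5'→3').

5'-CAATCGCTGCATAGCTCACCACAATCGCGGTATCTGTATTTAGT-3'

Scanning the template, CAATCGCTGCAT occurs at positions 70–81; this primer anneals to the bottom strand there with its 3' end pointing downstream.
Reverse complement of the reverse primer: GTATTTAGT. This occurs on the top strand at positions 105–113.
The product is the template from position 70 through 113 (44 bp).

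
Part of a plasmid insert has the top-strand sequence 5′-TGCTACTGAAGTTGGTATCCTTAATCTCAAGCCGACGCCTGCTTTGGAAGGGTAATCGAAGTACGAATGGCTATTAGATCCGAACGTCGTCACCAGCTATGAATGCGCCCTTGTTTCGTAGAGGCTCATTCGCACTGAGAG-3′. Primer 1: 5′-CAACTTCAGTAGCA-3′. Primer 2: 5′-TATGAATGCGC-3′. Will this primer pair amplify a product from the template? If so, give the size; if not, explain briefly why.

No product — the primers' 3' ends point away from each other.

Primer 1 (CAACTTCAGTAGCA) has reverse complement TGCTACTGAAGTTG, which matches the top strand at positions 1–14; primer 1 anneals to the top strand there with its 3' end pointing upstream toward position 1.
Primer 2 (TATGAATGCGC) matches the top strand directly at positions 98–108; it anneals to the bottom strand with its 3' end pointing downstream toward position 108.
The 3' ends diverge (primer 1 extends toward position 1, primer 2 toward position 141), so the primers never converge on a shared product.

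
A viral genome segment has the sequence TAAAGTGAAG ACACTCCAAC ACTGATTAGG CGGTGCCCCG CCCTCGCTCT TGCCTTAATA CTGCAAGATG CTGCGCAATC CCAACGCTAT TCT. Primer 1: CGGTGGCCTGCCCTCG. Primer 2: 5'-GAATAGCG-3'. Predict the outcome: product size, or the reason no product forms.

Primer 1 (CGGTGGCCTGCCCTCG) does not match the top strand, and its reverse complement CGAGGGCAGGCCACCG does not match either.
With no annealing site for primer 1, no amplification occurs.

No product — primer 1 has no binding site in the template.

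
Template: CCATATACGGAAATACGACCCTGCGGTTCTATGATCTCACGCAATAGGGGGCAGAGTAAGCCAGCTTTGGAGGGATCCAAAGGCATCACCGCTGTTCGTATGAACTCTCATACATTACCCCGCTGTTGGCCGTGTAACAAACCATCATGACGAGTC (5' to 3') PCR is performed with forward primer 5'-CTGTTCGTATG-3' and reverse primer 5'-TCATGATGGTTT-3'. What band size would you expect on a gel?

59 bp

Scanning the template, CTGTTCGTATG occurs at positions 92–102; this primer anneals to the bottom strand there with its 3' end pointing downstream.
Reverse complement of the reverse primer: AAACCATCATGA. This occurs on the top strand at positions 139–150.
Product length = (reverse-primer end) − (forward-primer start) + 1 = 150 − 92 + 1 = 59 bp.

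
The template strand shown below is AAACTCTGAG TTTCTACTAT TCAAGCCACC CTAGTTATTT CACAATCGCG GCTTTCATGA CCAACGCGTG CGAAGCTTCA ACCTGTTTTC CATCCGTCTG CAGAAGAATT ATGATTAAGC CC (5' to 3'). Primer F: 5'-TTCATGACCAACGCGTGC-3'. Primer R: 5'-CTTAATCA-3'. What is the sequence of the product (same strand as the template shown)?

5'-TTCATGACCAACGCGTGCGAAGCTTCAACCTGTTTTCCATCCGTCTGCAGAAGAATTATGATTAAG-3'

The forward primer matches the template at positions 54–71.
The reverse primer's reverse complement is TGATTAAG, which matches the template at positions 112–119.
The product is the template from position 54 through 119 (66 bp).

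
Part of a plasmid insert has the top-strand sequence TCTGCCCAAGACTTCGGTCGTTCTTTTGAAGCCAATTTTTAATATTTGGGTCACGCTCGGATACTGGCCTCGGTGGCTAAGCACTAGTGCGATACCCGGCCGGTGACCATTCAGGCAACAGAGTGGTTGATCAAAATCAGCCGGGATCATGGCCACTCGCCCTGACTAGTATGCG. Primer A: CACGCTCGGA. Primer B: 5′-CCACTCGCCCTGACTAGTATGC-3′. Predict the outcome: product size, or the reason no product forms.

Primer A (CACGCTCGGA) matches the top strand at positions 52–61 (3' end points downstream).
Primer B (CCACTCGCCCTGACTAGTATGC) also matches the top strand directly, at positions 153–174 — its reverse complement GCATACTAGTCAGGGCGAGTGG is not present.
Both primers anneal to the bottom strand with 3' ends pointing the same way, so neither can prime synthesis back toward the other.

No product — both primers anneal to the same strand and extend in the same direction.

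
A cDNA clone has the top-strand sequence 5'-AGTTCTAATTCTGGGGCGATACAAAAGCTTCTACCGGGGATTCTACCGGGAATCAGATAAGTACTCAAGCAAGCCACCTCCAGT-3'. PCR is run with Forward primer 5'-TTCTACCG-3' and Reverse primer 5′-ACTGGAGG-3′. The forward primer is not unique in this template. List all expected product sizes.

56 bp, 44 bp

The forward primer TTCTACCG matches the top strand at positions 29–36, 41–48.
The reverse primer's reverse complement is CCTCCAGT, matching at positions 77–84.
Each forward site pairs with the reverse site to give a product ending at position 84: sizes 56, 44 bp.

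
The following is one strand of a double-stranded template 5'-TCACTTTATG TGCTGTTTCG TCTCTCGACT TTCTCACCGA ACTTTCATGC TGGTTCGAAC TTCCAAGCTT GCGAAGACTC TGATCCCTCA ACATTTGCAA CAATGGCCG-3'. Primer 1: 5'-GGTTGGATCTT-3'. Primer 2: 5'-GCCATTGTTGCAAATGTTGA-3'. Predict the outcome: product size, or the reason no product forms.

Primer 1 (GGTTGGATCTT) does not match the top strand, and its reverse complement AAGATCCAACC does not match either.
With no annealing site for primer 1, no amplification occurs.

No product — primer 1 has no binding site in the template.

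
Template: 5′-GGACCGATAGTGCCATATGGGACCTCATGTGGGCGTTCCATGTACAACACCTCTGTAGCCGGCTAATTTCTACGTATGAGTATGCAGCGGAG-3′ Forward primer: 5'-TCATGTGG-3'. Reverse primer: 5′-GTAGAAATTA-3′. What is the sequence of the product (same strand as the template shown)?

The forward primer matches the template at positions 25–32.
Taking the reverse complement of GTAGAAATTA gives TAATTTCTAC, found at positions 64–73 on the template; the primer anneals here to the top strand with its 3' end pointing upstream.
The product is the template from position 25 through 73 (49 bp).

5'-TCATGTGGGCGTTCCATGTACAACACCTCTGTAGCCGGCTAATTTCTAC-3'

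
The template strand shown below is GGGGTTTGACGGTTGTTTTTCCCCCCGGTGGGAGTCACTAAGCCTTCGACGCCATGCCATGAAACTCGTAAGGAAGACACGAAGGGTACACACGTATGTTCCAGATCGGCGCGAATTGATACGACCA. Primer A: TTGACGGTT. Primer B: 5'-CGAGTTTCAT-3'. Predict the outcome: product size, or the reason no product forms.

Yes — a 63 bp product.

Primer A (TTGACGGTT) matches the top strand at positions 6–14; it acts as a forward primer.
Primer B's reverse complement is ATGAAACTCG, matching the top strand at positions 59–68; it acts as a reverse primer.
The 3' ends face each other across positions 6–68, giving a 63 bp product.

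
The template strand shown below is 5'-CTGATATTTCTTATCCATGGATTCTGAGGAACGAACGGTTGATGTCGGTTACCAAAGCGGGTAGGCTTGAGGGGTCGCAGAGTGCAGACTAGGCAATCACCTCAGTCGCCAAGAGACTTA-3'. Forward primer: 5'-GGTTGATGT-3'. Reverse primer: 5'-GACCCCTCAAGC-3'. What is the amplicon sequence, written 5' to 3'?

5'-GGTTGATGTCGGTTACCAAAGCGGGTAGGCTTGAGGGGTC-3'

Scanning the template, GGTTGATGT occurs at positions 37–45; this primer anneals to the bottom strand there with its 3' end pointing downstream.
Taking the reverse complement of GACCCCTCAAGC gives GCTTGAGGGGTC, found at positions 65–76 on the template; the primer anneals here to the top strand with its 3' end pointing upstream.
The product is the template from position 37 through 76 (40 bp).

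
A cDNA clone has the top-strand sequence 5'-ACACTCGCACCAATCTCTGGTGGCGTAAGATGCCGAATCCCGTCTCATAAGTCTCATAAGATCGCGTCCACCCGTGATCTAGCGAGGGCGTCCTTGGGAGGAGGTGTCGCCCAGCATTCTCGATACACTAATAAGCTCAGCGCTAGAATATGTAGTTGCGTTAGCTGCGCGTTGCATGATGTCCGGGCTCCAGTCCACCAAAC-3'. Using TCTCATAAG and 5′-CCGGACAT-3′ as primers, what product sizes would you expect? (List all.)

144 bp, 135 bp

The forward primer TCTCATAAG matches the top strand at positions 43–51, 52–60.
The reverse primer's reverse complement is ATGTCCGG, matching at positions 179–186.
Each forward site pairs with the reverse site to give a product ending at position 186: sizes 144, 135 bp.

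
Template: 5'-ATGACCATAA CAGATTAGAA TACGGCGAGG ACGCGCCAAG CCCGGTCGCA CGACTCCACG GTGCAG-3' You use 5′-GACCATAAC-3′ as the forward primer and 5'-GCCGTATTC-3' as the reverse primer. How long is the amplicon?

24 bp

Forward primer GACCATAAC is found on the top strand at positions 3–11.
The reverse primer's reverse complement is GAATACGGC, which matches the template at positions 18–26.
Product length = (reverse-primer end) − (forward-primer start) + 1 = 26 − 3 + 1 = 24 bp.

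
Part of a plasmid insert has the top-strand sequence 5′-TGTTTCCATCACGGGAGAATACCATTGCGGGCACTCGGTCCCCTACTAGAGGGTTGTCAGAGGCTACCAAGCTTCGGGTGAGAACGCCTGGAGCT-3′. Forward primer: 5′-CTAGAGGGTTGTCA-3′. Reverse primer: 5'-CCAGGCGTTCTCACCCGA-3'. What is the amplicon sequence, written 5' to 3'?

5'-CTAGAGGGTTGTCAGAGGCTACCAAGCTTCGGGTGAGAACGCCTGG-3'

The forward primer matches the template at positions 46–59.
Taking the reverse complement of CCAGGCGTTCTCACCCGA gives TCGGGTGAGAACGCCTGG, found at positions 74–91 on the template; the primer anneals here to the top strand with its 3' end pointing upstream.
The product is the template from position 46 through 91 (46 bp).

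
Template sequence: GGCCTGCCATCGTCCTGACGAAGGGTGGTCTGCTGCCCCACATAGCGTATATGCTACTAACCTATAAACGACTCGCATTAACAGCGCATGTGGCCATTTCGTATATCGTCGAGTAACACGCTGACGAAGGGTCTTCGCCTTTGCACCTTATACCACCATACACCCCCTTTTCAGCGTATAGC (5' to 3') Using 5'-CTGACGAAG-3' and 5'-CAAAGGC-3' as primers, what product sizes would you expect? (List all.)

The forward primer CTGACGAAG matches the top strand at positions 15–23, 121–129.
The reverse primer's reverse complement is GCCTTTG, matching at positions 137–143.
Each forward site pairs with the reverse site to give a product ending at position 143: sizes 129, 23 bp.

129 bp, 23 bp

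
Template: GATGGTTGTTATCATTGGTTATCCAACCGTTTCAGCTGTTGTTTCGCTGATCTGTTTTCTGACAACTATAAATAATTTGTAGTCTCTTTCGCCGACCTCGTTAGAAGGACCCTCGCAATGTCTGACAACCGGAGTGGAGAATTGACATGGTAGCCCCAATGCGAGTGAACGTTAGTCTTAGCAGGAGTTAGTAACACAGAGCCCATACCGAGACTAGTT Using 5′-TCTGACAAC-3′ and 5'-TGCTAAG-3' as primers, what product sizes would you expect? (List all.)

The forward primer TCTGACAAC matches the top strand at positions 58–66, 121–129.
The reverse primer's reverse complement is CTTAGCA, matching at positions 177–183.
Each forward site pairs with the reverse site to give a product ending at position 183: sizes 126, 63 bp.

126 bp, 63 bp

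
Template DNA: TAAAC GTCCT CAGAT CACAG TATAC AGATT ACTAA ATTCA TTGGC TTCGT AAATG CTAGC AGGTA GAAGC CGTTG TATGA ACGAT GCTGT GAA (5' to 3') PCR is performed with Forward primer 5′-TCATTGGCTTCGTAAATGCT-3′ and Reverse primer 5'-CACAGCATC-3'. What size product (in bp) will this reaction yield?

54 bp

Forward primer TCATTGGCTTCGTAAATGCT is found on the top strand at positions 38–57.
The reverse primer's reverse complement is GATGCTGTG, which matches the template at positions 83–91.
Amplicon spans positions 38–91: 54 bp.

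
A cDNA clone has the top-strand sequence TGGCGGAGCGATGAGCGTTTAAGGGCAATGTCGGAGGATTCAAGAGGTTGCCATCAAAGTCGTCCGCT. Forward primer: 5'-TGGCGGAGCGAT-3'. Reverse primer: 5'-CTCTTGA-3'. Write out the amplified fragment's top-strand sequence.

5'-TGGCGGAGCGATGAGCGTTTAAGGGCAATGTCGGAGGATTCAAGAG-3'

The forward primer matches the template at positions 1–12.
Reverse complement of the reverse primer: TCAAGAG. This occurs on the top strand at positions 40–46.
The product is the template from position 1 through 46 (46 bp).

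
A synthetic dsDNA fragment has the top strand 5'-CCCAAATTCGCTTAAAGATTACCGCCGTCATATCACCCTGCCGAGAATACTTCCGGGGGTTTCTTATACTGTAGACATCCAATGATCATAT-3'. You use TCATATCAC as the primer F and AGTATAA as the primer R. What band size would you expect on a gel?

43 bp

The forward primer matches the template at positions 28–36.
The reverse primer's reverse complement is TTATACT, which matches the template at positions 64–70.
The product runs from position 28 to position 70, so its length is 70 − 28 + 1 = 43 bp.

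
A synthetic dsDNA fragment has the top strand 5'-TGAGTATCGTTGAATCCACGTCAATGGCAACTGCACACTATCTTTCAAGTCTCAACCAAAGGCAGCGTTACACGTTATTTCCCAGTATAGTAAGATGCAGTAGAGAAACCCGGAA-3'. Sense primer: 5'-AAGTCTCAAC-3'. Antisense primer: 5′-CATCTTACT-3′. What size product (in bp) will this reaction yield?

Scanning the template, AAGTCTCAAC occurs at positions 47–56; this primer anneals to the bottom strand there with its 3' end pointing downstream.
The reverse primer's reverse complement is AGTAAGATG, which matches the template at positions 89–97.
Amplicon spans positions 47–97: 51 bp.

51 bp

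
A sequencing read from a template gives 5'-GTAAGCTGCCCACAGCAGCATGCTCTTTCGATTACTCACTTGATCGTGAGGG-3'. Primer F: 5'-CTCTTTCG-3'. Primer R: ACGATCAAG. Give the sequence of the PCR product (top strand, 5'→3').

5'-CTCTTTCGATTACTCACTTGATCGT-3'

The forward primer matches the template at positions 23–30.
Reverse complement of the reverse primer: CTTGATCGT. This occurs on the top strand at positions 39–47.
The product is the template from position 23 through 47 (25 bp).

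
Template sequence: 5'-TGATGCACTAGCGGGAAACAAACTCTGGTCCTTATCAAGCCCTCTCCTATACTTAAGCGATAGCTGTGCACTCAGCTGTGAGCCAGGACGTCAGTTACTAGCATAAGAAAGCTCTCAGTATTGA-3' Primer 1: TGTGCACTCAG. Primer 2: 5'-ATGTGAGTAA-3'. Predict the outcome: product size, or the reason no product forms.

Primer 2 (ATGTGAGTAA) does not match the top strand, and its reverse complement TTACTCACAT does not match either.
With no annealing site for primer 2, no amplification occurs.

No product — primer 2 has no binding site in the template.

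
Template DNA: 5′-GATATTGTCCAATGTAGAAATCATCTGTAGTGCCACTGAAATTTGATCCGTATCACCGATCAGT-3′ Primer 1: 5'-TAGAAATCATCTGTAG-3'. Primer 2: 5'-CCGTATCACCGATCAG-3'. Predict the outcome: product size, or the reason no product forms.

No product — both primers anneal to the same strand and extend in the same direction.

Primer 1 (TAGAAATCATCTGTAG) matches the top strand at positions 15–30 (3' end points downstream).
Primer 2 (CCGTATCACCGATCAG) also matches the top strand directly, at positions 48–63 — its reverse complement CTGATCGGTGATACGG is not present.
Both primers anneal to the bottom strand with 3' ends pointing the same way, so neither can prime synthesis back toward the other.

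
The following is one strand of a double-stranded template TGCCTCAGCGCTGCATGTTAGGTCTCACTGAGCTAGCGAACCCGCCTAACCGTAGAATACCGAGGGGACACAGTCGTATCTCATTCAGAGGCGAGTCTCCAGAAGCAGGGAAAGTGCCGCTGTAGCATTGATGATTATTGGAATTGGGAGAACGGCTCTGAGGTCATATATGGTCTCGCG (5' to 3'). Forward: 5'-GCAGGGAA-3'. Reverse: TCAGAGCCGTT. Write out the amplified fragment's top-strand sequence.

The forward primer matches the template at positions 105–112.
The reverse primer's reverse complement is AACGGCTCTGA, which matches the template at positions 151–161.
The product is the template from position 105 through 161 (57 bp).

5'-GCAGGGAAAGTGCCGCTGTAGCATTGATGATTATTGGAATTGGGAGAACGGCTCTGA-3'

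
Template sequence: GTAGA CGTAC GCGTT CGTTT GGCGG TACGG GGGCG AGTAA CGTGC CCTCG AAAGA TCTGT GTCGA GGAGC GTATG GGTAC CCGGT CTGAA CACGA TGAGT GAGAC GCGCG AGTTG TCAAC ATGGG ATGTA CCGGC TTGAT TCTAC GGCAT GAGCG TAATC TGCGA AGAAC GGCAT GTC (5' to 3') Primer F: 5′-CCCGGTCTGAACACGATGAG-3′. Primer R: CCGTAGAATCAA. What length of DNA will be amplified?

Forward primer CCCGGTCTGAACACGATGAG is found on the top strand at positions 80–99.
Taking the reverse complement of CCGTAGAATCAA gives TTGATTCTACGG, found at positions 136–147 on the template; the primer anneals here to the top strand with its 3' end pointing upstream.
Product length = (reverse-primer end) − (forward-primer start) + 1 = 147 − 80 + 1 = 68 bp.

68 bp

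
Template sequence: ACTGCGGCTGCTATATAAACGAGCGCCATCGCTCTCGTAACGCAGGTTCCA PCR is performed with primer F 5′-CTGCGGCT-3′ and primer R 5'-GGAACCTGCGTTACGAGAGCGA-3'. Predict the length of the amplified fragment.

49 bp

Forward primer CTGCGGCT is found on the top strand at positions 2–9.
Taking the reverse complement of GGAACCTGCGTTACGAGAGCGA gives TCGCTCTCGTAACGCAGGTTCC, found at positions 29–50 on the template; the primer anneals here to the top strand with its 3' end pointing upstream.
Product length = (reverse-primer end) − (forward-primer start) + 1 = 50 − 2 + 1 = 49 bp.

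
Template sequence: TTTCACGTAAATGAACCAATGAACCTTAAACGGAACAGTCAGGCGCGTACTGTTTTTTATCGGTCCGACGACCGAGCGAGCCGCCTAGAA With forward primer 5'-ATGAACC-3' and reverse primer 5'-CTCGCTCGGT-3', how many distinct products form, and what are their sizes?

Two products: 70 bp, 62 bp

The forward primer ATGAACC matches the top strand at positions 11–17, 19–25.
The reverse primer's reverse complement is ACCGAGCGAG, matching at positions 71–80.
Each forward site pairs with the reverse site to give a product ending at position 80: sizes 70, 62 bp.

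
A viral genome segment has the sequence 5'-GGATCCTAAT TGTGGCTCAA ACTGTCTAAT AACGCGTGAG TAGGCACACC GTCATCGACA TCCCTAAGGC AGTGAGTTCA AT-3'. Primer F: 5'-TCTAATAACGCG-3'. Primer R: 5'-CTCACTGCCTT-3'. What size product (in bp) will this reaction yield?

52 bp

Scanning the template, TCTAATAACGCG occurs at positions 25–36; this primer anneals to the bottom strand there with its 3' end pointing downstream.
The reverse primer's reverse complement is AAGGCAGTGAG, which matches the template at positions 66–76.
The product runs from position 25 to position 76, so its length is 76 − 25 + 1 = 52 bp.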